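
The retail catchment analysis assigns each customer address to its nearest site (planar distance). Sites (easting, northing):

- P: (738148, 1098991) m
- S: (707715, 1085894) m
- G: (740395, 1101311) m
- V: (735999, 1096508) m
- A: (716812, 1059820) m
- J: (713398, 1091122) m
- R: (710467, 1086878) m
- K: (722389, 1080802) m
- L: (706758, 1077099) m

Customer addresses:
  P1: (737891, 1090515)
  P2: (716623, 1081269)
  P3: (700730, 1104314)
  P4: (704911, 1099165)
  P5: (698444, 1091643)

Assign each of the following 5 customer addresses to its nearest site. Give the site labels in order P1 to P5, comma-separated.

P1 → V (d²=39495713.00)
P2 → K (d²=33464845.00)
P3 → J (d²=334507088.00)
P4 → J (d²=136719018.00)
P5 → S (d²=119002442.00)

V, K, J, J, S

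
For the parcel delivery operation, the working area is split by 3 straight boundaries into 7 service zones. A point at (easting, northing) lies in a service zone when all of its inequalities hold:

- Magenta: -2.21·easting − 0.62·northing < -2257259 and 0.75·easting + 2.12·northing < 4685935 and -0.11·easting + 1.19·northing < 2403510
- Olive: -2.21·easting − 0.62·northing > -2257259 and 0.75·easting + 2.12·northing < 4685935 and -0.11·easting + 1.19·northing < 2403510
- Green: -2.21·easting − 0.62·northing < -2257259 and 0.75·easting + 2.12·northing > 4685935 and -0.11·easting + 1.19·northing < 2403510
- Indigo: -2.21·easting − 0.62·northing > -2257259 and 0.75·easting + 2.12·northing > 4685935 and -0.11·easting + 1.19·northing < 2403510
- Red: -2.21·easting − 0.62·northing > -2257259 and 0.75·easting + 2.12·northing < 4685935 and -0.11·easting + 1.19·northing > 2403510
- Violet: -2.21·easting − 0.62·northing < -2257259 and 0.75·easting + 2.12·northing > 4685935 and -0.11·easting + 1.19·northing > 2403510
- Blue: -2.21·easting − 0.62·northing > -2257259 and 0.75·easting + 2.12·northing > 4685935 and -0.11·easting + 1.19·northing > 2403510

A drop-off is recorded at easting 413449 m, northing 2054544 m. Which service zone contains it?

Olive

-2.21·413449 − 0.62·2054544 = -2187539.570, which is > -2257259
0.75·413449 + 2.12·2054544 = 4665720.030, which is < 4685935
-0.11·413449 + 1.19·2054544 = 2399427.970, which is < 2403510
This sign pattern matches Olive.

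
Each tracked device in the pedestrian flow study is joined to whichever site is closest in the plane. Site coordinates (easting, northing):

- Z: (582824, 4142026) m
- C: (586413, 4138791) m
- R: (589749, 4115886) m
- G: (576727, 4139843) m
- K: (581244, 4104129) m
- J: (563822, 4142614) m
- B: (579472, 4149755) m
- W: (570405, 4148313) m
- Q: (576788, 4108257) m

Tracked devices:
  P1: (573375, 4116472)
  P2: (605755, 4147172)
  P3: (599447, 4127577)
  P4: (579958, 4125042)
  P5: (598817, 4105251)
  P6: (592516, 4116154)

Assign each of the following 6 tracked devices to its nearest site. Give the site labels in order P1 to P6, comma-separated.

P1 → Q (d²=79134794.00)
P2 → C (d²=444354125.00)
P3 → R (d²=230730685.00)
P4 → R (d²=179696017.00)
P5 → R (d²=195331849.00)
P6 → R (d²=7728113.00)

Q, C, R, R, R, R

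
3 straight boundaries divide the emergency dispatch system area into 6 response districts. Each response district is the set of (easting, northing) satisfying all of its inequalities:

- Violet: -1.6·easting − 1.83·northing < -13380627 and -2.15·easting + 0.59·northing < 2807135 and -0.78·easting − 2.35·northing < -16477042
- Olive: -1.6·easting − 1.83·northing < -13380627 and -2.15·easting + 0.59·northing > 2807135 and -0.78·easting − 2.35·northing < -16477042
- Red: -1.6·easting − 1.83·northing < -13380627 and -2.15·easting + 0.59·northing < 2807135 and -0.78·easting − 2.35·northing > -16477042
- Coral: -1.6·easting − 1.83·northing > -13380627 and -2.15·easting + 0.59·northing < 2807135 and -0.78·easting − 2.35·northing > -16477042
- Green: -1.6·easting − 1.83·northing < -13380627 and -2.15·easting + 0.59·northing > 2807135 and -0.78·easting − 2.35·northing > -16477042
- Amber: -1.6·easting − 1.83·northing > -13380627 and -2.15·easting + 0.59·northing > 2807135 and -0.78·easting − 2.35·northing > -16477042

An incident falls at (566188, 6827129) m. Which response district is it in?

-1.6·566188 − 1.83·6827129 = -13399546.870, which is < -13380627
-2.15·566188 + 0.59·6827129 = 2810701.910, which is > 2807135
-0.78·566188 − 2.35·6827129 = -16485379.790, which is < -16477042
This sign pattern matches Olive.

Olive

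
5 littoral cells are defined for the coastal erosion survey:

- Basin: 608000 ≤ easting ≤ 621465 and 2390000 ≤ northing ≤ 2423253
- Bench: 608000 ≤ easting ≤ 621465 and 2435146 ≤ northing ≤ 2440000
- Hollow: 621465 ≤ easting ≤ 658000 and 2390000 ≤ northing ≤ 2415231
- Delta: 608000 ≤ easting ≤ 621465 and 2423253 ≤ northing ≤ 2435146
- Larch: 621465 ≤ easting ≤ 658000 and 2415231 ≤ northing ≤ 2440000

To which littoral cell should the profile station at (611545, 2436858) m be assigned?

Bench

The point has easting = 611545 and northing = 2436858.
Only Bench satisfies 608000 ≤ easting ≤ 621465 and 2435146 ≤ northing ≤ 2440000.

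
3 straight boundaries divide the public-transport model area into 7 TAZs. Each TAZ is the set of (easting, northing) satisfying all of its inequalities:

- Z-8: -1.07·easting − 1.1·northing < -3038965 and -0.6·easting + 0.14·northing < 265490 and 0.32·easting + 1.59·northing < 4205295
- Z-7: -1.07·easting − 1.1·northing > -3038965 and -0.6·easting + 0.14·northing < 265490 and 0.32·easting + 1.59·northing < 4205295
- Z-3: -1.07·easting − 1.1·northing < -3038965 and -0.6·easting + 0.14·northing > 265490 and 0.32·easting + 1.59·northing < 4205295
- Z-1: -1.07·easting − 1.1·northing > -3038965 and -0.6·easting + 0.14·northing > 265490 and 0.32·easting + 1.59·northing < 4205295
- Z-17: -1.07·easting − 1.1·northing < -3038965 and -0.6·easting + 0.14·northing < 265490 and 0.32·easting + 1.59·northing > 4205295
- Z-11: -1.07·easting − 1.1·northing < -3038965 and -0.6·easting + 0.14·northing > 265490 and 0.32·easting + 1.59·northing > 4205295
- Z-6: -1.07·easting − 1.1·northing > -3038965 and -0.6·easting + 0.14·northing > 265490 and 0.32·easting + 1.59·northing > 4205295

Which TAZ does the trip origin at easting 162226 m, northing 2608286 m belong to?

Z-3

-1.07·162226 − 1.1·2608286 = -3042696.420, which is < -3038965
-0.6·162226 + 0.14·2608286 = 267824.440, which is > 265490
0.32·162226 + 1.59·2608286 = 4199087.060, which is < 4205295
This sign pattern matches Z-3.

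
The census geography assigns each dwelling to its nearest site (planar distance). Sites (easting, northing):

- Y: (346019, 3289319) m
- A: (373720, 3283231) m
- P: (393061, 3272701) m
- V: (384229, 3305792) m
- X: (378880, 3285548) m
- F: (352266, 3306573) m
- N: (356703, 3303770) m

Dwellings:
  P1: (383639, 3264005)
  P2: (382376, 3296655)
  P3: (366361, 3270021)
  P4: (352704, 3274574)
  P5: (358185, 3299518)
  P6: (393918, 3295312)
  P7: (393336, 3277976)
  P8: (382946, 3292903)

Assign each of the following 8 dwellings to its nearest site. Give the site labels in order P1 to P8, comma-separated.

P1 → P (d²=164394500.00)
P2 → V (d²=86918378.00)
P3 → A (d²=228658981.00)
P4 → Y (d²=262104250.00)
P5 → N (d²=20275828.00)
P6 → V (d²=203707121.00)
P7 → P (d²=27901250.00)
P8 → X (d²=70628381.00)

P, V, A, Y, N, V, P, X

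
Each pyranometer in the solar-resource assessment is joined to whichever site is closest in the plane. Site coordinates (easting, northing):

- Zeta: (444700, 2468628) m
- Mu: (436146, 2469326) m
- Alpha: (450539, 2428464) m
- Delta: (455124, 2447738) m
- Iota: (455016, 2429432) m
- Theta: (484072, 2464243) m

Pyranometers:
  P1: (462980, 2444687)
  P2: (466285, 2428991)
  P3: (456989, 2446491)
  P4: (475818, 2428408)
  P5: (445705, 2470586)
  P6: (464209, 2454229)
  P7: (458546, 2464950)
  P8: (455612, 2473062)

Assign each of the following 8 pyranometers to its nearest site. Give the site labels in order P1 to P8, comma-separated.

Delta, Iota, Delta, Iota, Zeta, Delta, Zeta, Zeta

P1 → Delta (d²=71025337.00)
P2 → Iota (d²=127184842.00)
P3 → Delta (d²=5033234.00)
P4 → Iota (d²=433771780.00)
P5 → Zeta (d²=4843789.00)
P6 → Delta (d²=124670306.00)
P7 → Zeta (d²=205239400.00)
P8 → Zeta (d²=138732100.00)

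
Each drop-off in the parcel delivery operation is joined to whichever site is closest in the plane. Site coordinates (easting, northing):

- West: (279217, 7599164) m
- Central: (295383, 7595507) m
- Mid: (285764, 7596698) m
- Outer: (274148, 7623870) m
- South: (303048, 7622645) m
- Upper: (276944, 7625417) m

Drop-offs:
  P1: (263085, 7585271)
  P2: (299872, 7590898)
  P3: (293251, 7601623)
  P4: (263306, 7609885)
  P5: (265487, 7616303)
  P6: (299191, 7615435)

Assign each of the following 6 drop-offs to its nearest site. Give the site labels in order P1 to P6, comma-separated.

P1 → West (d²=453256873.00)
P2 → Central (d²=41394002.00)
P3 → Central (d²=41950880.00)
P4 → Outer (d²=313129189.00)
P5 → Outer (d²=132272410.00)
P6 → South (d²=66860549.00)

West, Central, Central, Outer, Outer, South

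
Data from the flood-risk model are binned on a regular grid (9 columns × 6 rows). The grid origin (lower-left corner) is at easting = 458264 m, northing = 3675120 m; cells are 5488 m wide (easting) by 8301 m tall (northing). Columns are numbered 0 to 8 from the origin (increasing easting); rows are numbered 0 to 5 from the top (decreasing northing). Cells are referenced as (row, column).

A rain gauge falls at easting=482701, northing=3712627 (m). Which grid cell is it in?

(1, 4)

Column index: ⌊(482701 − 458264) / 5488⌋ = ⌊4.453⌋ = 4
Row offset from origin: ⌊(3712627 − 3675120) / 8301⌋ = ⌊4.518⌋ = 4 → row 1 (counted from top)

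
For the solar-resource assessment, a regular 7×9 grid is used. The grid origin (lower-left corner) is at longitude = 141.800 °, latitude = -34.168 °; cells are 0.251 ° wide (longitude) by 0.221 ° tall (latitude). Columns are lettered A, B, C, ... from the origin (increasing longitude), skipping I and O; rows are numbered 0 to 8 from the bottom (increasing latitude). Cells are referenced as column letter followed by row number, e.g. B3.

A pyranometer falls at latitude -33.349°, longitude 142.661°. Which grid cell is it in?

Column index: ⌊(142.661 − 141.800) / 0.251⌋ = ⌊3.430⌋ = 3 → column D
Row offset from origin: ⌊(-33.349 − -34.168) / 0.221⌋ = ⌊3.706⌋ = 3 → row 3

D3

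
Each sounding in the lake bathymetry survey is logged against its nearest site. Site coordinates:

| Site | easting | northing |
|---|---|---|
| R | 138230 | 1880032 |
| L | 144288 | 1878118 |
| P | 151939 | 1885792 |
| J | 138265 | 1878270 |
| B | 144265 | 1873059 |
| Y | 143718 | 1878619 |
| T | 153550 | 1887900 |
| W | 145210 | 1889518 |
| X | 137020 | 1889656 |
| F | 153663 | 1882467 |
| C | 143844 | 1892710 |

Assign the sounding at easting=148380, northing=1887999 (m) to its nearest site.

Squared distances to each site:
R: 166495589.000; L: 114378625.000; P: 17537330.000; J: 196966666.000; B: 240136825.000; Y: 109718644.000; T: 26738701.000; W: 12356261.000; X: 131795249.000; F: 58513113.000; C: 42768817.000.
Minimum at W.

W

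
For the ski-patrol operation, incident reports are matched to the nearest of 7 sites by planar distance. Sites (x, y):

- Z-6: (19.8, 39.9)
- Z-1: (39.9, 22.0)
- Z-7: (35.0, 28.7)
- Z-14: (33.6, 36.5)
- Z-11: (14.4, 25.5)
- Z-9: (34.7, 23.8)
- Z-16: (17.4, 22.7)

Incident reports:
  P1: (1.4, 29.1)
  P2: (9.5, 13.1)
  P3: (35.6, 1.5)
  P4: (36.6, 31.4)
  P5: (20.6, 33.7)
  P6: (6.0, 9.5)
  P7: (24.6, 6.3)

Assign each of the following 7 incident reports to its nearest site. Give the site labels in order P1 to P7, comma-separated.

Z-11, Z-16, Z-1, Z-7, Z-6, Z-16, Z-16

P1 → Z-11 (d²=181.96)
P2 → Z-16 (d²=154.57)
P3 → Z-1 (d²=438.74)
P4 → Z-7 (d²=9.85)
P5 → Z-6 (d²=39.08)
P6 → Z-16 (d²=304.20)
P7 → Z-16 (d²=320.80)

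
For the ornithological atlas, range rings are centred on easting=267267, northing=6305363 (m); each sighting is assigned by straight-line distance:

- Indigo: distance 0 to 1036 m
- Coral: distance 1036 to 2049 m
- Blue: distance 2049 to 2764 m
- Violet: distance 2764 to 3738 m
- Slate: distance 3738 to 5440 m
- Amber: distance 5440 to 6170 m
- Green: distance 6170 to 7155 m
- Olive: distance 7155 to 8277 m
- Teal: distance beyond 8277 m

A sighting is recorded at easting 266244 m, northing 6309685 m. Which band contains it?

Slate

Distance = √((266244−267267)² + (6309685−6305363)²) = √(1046529.000 + 18679684.000) = 4441.420 m.
3738 ≤ 4441.420 < 5440 → Slate.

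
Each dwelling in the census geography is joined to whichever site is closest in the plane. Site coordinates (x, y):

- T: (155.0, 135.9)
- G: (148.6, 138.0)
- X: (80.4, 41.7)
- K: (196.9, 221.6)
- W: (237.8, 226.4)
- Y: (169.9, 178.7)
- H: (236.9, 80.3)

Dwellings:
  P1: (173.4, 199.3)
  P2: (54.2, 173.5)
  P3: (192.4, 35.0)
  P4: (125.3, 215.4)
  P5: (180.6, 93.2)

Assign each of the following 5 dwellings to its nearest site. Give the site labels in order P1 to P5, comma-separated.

Y, G, H, Y, T

P1 → Y (d²=436.61)
P2 → G (d²=10171.61)
P3 → H (d²=4032.34)
P4 → Y (d²=3336.05)
P5 → T (d²=2478.65)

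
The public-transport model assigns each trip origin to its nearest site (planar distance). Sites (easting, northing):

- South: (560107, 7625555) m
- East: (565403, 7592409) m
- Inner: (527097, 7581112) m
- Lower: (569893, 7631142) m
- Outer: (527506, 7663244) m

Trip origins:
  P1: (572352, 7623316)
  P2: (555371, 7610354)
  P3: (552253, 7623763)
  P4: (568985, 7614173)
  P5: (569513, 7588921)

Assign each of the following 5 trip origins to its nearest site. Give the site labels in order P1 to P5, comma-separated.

P1 → Lower (d²=67292957.00)
P2 → South (d²=253500097.00)
P3 → South (d²=64896580.00)
P4 → South (d²=208368808.00)
P5 → East (d²=29058244.00)

Lower, South, South, South, East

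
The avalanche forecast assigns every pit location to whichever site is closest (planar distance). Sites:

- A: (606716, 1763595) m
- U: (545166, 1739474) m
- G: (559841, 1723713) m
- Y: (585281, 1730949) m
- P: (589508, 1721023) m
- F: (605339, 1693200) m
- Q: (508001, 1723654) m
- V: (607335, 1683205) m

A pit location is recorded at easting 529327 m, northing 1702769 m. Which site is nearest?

Squared distances to each site:
A: 9688859597.000; U: 1598130946.000; G: 1369755332.000; Y: 3924962516.000; P: 3954961277.000; F: 5869389905.000; Q: 890981501.000; V: 6467998160.000.
Minimum at Q.

Q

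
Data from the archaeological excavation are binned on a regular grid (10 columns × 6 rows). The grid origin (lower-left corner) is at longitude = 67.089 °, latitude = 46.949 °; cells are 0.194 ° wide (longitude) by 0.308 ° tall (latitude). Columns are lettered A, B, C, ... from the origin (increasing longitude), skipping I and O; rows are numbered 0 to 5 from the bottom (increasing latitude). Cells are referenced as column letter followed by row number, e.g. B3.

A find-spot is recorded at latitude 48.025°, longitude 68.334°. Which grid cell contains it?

G3

Column index: ⌊(68.334 − 67.089) / 0.194⌋ = ⌊6.418⌋ = 6 → column G
Row offset from origin: ⌊(48.025 − 46.949) / 0.308⌋ = ⌊3.494⌋ = 3 → row 3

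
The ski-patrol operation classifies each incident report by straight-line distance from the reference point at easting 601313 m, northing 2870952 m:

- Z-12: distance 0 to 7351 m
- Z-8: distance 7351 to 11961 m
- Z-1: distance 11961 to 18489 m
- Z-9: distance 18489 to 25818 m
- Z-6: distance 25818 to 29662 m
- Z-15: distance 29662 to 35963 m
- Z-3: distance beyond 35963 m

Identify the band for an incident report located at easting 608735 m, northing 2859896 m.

Distance = √((608735−601313)² + (2859896−2870952)²) = √(55086084.000 + 122235136.000) = 13316.201 m.
11961 ≤ 13316.201 < 18489 → Z-1.

Z-1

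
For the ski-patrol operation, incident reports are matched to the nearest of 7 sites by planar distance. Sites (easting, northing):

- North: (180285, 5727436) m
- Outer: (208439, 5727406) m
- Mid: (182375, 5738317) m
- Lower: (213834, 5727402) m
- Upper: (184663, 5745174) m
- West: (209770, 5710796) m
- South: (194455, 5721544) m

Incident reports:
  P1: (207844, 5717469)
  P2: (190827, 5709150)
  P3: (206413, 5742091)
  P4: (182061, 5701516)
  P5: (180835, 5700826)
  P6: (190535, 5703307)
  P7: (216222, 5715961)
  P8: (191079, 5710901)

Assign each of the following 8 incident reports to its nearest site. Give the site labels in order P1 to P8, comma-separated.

P1 → West (d²=48238405.00)
P2 → South (d²=166773620.00)
P3 → Outer (d²=219753901.00)
P4 → South (d²=554732020.00)
P5 → South (d²=614739924.00)
P6 → South (d²=347954569.00)
P7 → West (d²=68305529.00)
P8 → South (d²=124670825.00)

West, South, Outer, South, South, South, West, South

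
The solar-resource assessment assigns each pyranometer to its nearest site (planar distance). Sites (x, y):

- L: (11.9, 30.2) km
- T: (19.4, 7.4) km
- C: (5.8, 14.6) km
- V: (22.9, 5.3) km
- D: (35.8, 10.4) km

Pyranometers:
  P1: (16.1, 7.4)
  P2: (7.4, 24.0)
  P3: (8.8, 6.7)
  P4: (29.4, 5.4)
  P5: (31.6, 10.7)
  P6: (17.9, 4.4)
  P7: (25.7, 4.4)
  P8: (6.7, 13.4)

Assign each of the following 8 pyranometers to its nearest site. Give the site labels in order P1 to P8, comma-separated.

T, L, C, V, D, T, V, C

P1 → T (d²=10.89)
P2 → L (d²=58.69)
P3 → C (d²=71.41)
P4 → V (d²=42.26)
P5 → D (d²=17.73)
P6 → T (d²=11.25)
P7 → V (d²=8.65)
P8 → C (d²=2.25)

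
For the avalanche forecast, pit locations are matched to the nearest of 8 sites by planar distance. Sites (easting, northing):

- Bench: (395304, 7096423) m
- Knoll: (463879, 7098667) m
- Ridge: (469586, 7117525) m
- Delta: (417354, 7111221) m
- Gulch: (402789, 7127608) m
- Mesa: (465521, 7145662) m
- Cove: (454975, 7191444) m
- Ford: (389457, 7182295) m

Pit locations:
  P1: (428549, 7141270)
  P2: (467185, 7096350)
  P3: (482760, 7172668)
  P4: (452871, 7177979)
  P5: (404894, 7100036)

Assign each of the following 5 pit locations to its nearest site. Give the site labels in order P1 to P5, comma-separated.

Gulch, Knoll, Mesa, Cove, Bench

P1 → Gulch (d²=850227844.00)
P2 → Knoll (d²=16298125.00)
P3 → Mesa (d²=1026507157.00)
P4 → Cove (d²=185733041.00)
P5 → Bench (d²=105021869.00)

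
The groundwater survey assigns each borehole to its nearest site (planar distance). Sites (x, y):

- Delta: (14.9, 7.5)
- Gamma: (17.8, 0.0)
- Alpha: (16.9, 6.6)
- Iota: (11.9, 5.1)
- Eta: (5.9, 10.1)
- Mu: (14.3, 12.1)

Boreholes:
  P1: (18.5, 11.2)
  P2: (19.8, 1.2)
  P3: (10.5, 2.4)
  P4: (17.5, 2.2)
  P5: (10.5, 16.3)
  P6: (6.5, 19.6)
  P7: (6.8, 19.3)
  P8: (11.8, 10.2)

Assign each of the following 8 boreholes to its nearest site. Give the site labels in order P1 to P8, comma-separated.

P1 → Mu (d²=18.45)
P2 → Gamma (d²=5.44)
P3 → Iota (d²=9.25)
P4 → Gamma (d²=4.93)
P5 → Mu (d²=32.08)
P6 → Eta (d²=90.61)
P7 → Eta (d²=85.45)
P8 → Mu (d²=9.86)

Mu, Gamma, Iota, Gamma, Mu, Eta, Eta, Mu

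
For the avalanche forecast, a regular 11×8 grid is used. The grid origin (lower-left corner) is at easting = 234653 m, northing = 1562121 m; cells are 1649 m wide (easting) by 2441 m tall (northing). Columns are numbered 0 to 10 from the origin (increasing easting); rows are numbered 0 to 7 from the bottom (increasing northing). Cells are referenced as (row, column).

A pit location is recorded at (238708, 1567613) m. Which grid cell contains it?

(2, 2)

Column index: ⌊(238708 − 234653) / 1649⌋ = ⌊2.459⌋ = 2
Row offset from origin: ⌊(1567613 − 1562121) / 2441⌋ = ⌊2.250⌋ = 2 → row 2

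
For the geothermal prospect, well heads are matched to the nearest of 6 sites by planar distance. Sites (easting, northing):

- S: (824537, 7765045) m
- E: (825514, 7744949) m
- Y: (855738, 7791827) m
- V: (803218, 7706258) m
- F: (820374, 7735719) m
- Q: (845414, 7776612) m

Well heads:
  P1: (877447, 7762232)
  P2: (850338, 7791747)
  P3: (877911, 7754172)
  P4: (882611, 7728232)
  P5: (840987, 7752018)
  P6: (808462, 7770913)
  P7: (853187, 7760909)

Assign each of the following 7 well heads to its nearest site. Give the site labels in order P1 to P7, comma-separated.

Q, Y, Q, E, E, S, Q

P1 → Q (d²=1232897489.00)
P2 → Y (d²=29166400.00)
P3 → Q (d²=1559608609.00)
P4 → E (d²=3539525498.00)
P5 → E (d²=289384490.00)
P6 → S (d²=292839049.00)
P7 → Q (d²=307003738.00)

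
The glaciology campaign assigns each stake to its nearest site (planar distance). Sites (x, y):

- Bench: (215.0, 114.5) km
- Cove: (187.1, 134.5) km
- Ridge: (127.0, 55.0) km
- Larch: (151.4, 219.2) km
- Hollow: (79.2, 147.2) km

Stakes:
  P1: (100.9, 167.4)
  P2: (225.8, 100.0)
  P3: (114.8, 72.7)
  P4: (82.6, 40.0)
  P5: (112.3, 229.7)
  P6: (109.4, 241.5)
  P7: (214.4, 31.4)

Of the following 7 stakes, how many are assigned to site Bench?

2

P1 → Hollow
P2 → Bench
P3 → Ridge
P4 → Ridge
P5 → Larch
P6 → Larch
P7 → Bench
2 of the 7 go to Bench.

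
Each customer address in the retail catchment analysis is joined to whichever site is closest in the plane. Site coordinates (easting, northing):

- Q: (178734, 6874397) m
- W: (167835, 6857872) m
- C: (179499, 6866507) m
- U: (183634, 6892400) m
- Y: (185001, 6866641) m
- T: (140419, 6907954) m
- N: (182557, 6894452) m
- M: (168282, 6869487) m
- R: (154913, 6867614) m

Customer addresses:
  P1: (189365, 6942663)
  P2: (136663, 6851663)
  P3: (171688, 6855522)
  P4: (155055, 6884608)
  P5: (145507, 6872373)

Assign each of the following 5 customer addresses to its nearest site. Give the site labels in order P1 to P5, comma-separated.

N, R, W, R, R

P1 → N (d²=2370649385.00)
P2 → R (d²=587496901.00)
P3 → W (d²=20368109.00)
P4 → R (d²=288816200.00)
P5 → R (d²=111120917.00)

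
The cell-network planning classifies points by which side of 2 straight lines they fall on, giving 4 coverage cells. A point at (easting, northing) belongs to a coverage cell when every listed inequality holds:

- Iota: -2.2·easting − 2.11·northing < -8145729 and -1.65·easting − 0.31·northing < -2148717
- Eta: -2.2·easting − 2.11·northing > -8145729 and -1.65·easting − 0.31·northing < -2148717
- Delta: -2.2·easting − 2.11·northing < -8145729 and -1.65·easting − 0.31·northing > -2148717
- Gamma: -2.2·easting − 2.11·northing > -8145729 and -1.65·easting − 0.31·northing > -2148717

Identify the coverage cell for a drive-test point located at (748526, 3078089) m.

-2.2·748526 − 2.11·3078089 = -8141524.990, which is > -8145729
-1.65·748526 − 0.31·3078089 = -2189275.490, which is < -2148717
This sign pattern matches Eta.

Eta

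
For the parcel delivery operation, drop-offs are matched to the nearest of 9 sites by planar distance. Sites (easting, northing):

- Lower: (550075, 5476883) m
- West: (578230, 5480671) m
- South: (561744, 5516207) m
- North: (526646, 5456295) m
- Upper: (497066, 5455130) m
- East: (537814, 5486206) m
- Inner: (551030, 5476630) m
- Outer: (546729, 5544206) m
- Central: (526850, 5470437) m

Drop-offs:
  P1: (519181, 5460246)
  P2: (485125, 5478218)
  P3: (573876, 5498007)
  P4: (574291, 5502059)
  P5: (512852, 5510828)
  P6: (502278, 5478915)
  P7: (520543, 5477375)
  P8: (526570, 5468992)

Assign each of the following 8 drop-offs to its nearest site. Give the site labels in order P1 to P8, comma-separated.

P1 → North (d²=71336626.00)
P2 → Upper (d²=675643225.00)
P3 → West (d²=319494212.00)
P4 → South (d²=357593113.00)
P5 → East (d²=1229344328.00)
P6 → Upper (d²=592891169.00)
P7 → Central (d²=87914093.00)
P8 → Central (d²=2166425.00)

North, Upper, West, South, East, Upper, Central, Central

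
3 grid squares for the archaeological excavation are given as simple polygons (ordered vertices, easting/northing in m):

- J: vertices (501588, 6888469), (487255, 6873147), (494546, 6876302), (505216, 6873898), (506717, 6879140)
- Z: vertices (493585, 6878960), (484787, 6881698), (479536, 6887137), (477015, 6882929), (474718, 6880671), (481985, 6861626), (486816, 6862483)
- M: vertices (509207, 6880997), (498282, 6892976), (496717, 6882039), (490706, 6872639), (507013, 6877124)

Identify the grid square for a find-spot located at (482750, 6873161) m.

Cast a ray rightward from (482750, 6873161). For each polygon, the edges (by vertex number in listed order) whose endpoints lie on opposite sides of northing = 6873161, where each meets that height, and whether that is right or left of the point:
J: 1–2 at easting≈487268.1 (right), 2–3 at easting≈487287.4 (right) → 2 crossings.
Z: 5–6 at easting≈477583.6 (left), 7–1 at easting≈491202.7 (right) → 1 crossing.
M: 3–4 at easting≈491039.8 (right), 4–5 at easting≈492603.9 (right) → 2 crossings.
Only Z has an odd count, so the point is inside Z.

Z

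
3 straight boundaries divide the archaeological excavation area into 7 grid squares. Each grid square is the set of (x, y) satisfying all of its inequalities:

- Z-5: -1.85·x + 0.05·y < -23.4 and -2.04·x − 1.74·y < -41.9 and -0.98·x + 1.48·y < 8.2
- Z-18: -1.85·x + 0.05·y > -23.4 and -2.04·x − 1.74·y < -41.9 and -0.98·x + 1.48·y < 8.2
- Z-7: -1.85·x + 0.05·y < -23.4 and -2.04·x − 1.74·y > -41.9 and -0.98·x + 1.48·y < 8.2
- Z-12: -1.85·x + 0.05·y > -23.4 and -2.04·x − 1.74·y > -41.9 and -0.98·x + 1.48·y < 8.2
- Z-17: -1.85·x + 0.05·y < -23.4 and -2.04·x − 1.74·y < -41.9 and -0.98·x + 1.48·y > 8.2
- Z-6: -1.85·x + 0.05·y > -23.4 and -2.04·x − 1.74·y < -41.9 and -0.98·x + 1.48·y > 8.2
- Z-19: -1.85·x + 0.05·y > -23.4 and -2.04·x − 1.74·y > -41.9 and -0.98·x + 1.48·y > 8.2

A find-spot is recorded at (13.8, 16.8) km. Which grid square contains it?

Z-17

-1.85·13.8 + 0.05·16.8 = -24.690, which is < -23.4
-2.04·13.8 − 1.74·16.8 = -57.384, which is < -41.9
-0.98·13.8 + 1.48·16.8 = 11.340, which is > 8.2
This sign pattern matches Z-17.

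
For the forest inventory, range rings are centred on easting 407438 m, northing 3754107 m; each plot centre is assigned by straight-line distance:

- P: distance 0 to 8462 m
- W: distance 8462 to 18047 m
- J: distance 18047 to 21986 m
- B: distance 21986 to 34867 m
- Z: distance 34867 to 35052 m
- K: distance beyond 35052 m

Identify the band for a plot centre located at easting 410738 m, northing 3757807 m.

P

Distance = √((410738−407438)² + (3757807−3754107)²) = √(10890000.000 + 13690000.000) = 4957.822 m.
0 ≤ 4957.822 < 8462 → P.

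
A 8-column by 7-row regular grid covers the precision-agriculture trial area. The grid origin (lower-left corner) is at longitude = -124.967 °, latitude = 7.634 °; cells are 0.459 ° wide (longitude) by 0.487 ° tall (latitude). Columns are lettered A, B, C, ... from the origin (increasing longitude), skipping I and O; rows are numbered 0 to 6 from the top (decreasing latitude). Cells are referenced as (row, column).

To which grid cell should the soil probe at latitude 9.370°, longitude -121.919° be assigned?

(3, G)

Column index: ⌊(-121.919 − -124.967) / 0.459⌋ = ⌊6.641⌋ = 6 → column G
Row offset from origin: ⌊(9.370 − 7.634) / 0.487⌋ = ⌊3.565⌋ = 3 → row 3 (counted from top)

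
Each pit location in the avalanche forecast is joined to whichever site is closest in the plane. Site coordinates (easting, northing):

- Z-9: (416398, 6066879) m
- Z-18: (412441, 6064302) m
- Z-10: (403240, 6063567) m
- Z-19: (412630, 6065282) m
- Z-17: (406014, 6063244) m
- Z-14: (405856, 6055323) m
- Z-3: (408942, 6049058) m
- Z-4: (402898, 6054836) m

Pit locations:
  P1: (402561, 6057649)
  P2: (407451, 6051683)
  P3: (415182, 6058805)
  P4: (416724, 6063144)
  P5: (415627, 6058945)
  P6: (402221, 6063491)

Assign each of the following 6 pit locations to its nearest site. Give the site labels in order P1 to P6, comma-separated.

P1 → Z-4 (d²=8026538.00)
P2 → Z-3 (d²=9113706.00)
P3 → Z-18 (d²=37730090.00)
P4 → Z-9 (d²=14056501.00)
P5 → Z-18 (d²=38848045.00)
P6 → Z-10 (d²=1044137.00)

Z-4, Z-3, Z-18, Z-9, Z-18, Z-10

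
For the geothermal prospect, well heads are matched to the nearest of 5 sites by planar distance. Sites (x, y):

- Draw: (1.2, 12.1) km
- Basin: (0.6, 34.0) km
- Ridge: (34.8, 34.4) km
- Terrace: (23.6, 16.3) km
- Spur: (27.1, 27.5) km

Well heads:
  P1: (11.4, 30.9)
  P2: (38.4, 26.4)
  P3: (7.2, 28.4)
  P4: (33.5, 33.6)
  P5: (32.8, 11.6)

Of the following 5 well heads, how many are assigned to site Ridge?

P1 → Basin
P2 → Ridge
P3 → Basin
P4 → Ridge
P5 → Terrace
2 of the 5 go to Ridge.

2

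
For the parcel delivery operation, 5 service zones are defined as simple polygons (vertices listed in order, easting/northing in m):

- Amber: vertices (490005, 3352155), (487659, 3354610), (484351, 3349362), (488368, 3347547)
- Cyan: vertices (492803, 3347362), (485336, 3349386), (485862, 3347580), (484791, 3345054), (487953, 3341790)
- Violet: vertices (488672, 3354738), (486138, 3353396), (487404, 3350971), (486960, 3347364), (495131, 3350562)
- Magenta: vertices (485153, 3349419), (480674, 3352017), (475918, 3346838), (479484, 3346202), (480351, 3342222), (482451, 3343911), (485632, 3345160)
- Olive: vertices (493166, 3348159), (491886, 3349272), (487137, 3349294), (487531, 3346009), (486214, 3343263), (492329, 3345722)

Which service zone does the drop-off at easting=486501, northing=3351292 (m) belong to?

Cast a ray rightward from (486501, 3351292). For each polygon, the edges (by vertex number in listed order) whose endpoints lie on opposite sides of northing = 3351292, where each meets that height, and whether that is right or left of the point:
Amber: 2–3 at easting≈485567.5 (left), 4–1 at easting≈489698.4 (right) → 1 crossing.
Cyan: no edge straddles that height → 0 crossings.
Violet: 2–3 at easting≈487236.4 (right), 5–1 at easting≈494001.9 (right) → 2 crossings.
Magenta: 1–2 at easting≈481923.9 (left), 2–3 at easting≈480008.2 (left) → 0 crossings.
Olive: no edge straddles that height → 0 crossings.
Only Amber has an odd count, so the point is inside Amber.

Amber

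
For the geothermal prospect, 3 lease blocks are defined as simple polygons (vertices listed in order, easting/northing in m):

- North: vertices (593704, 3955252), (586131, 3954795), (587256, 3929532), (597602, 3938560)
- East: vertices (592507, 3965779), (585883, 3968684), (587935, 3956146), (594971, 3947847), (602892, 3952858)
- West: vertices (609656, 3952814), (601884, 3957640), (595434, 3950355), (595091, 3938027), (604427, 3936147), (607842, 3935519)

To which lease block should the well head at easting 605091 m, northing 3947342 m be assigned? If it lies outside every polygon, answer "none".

West

Cast a ray rightward from (605091, 3947342). For each polygon, the edges (by vertex number in listed order) whose endpoints lie on opposite sides of northing = 3947342, where each meets that height, and whether that is right or left of the point:
North: 2–3 at easting≈586462.9 (left), 4–1 at easting≈595551.2 (left) → 0 crossings.
East: no edge straddles that height → 0 crossings.
West: 3–4 at easting≈595350.2 (left), 6–1 at easting≈609082.1 (right) → 1 crossing.
Only West has an odd count, so the point is inside West.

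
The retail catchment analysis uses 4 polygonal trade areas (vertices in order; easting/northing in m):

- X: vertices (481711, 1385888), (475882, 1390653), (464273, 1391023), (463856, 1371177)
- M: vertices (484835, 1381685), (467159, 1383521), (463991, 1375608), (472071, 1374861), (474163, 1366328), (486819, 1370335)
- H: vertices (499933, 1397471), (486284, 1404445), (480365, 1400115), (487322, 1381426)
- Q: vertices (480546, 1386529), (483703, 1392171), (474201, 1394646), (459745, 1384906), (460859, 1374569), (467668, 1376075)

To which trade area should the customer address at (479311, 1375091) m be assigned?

Cast a ray rightward from (479311, 1375091). For each polygon, the edges (by vertex number in listed order) whose endpoints lie on opposite sides of northing = 1375091, where each meets that height, and whether that is right or left of the point:
X: 3–4 at easting≈463938.2 (left), 4–1 at easting≈468606.5 (left) → 0 crossings.
M: 3–4 at easting≈469583.2 (left), 6–1 at easting≈485987.6 (right) → 1 crossing.
H: no edge straddles that height → 0 crossings.
Q: 4–5 at easting≈460802.7 (left), 5–6 at easting≈463219.1 (left) → 0 crossings.
Only M has an odd count, so the point is inside M.

M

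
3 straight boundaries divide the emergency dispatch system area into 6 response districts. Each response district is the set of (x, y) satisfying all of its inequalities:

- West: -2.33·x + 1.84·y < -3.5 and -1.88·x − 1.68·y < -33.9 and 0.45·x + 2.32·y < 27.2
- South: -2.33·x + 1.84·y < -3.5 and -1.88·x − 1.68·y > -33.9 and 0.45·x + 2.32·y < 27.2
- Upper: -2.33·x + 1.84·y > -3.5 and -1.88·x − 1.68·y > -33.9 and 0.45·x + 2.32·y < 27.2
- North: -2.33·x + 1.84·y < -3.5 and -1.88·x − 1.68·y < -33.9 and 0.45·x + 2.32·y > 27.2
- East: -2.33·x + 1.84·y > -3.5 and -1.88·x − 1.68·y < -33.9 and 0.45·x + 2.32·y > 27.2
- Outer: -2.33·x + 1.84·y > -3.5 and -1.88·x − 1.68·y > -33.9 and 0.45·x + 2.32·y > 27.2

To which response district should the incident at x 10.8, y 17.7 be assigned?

-2.33·10.8 + 1.84·17.7 = 7.404, which is > -3.5
-1.88·10.8 − 1.68·17.7 = -50.040, which is < -33.9
0.45·10.8 + 2.32·17.7 = 45.924, which is > 27.2
This sign pattern matches East.

East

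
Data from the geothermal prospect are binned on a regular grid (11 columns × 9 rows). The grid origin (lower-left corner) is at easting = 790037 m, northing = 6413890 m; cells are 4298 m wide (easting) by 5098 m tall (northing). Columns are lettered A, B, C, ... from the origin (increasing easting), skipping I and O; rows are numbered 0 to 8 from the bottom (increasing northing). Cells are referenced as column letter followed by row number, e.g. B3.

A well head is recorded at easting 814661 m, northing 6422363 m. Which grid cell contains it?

Column index: ⌊(814661 − 790037) / 4298⌋ = ⌊5.729⌋ = 5 → column F
Row offset from origin: ⌊(6422363 − 6413890) / 5098⌋ = ⌊1.662⌋ = 1 → row 1

F1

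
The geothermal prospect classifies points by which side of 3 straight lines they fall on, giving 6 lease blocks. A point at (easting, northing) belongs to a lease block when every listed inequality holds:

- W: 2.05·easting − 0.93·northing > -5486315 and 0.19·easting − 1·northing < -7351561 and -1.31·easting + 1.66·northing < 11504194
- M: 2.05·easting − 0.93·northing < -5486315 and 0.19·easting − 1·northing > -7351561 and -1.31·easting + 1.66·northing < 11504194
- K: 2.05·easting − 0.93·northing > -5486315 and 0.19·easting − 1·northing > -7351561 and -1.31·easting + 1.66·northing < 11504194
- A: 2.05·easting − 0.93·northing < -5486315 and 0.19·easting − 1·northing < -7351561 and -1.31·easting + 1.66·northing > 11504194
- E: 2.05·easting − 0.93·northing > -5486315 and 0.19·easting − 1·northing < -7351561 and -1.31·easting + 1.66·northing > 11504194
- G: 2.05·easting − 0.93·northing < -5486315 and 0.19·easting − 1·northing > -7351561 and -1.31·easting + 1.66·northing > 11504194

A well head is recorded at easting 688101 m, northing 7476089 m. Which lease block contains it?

G

2.05·688101 − 0.93·7476089 = -5542155.720, which is < -5486315
0.19·688101 − 1·7476089 = -7345349.810, which is > -7351561
-1.31·688101 + 1.66·7476089 = 11508895.430, which is > 11504194
This sign pattern matches G.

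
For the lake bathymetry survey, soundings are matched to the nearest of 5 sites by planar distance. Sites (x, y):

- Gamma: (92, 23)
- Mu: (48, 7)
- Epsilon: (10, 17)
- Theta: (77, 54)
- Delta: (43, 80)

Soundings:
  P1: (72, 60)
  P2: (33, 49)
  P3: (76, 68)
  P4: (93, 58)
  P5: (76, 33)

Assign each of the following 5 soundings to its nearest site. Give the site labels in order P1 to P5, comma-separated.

P1 → Theta (d²=61.00)
P2 → Delta (d²=1061.00)
P3 → Theta (d²=197.00)
P4 → Theta (d²=272.00)
P5 → Gamma (d²=356.00)

Theta, Delta, Theta, Theta, Gamma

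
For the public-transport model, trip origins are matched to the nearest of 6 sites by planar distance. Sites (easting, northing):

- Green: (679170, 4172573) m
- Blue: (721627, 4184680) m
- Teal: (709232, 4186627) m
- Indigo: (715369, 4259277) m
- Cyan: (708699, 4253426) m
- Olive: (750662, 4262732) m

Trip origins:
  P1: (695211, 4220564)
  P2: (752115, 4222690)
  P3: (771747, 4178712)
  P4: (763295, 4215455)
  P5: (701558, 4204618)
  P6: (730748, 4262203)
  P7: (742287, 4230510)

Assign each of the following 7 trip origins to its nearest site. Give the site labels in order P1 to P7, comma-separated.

Cyan, Olive, Blue, Olive, Teal, Indigo, Olive

P1 → Cyan (d²=1261837188.00)
P2 → Olive (d²=1605472973.00)
P3 → Blue (d²=2547631424.00)
P4 → Olive (d²=2394707418.00)
P5 → Teal (d²=382566357.00)
P6 → Indigo (d²=245075117.00)
P7 → Olive (d²=1108397909.00)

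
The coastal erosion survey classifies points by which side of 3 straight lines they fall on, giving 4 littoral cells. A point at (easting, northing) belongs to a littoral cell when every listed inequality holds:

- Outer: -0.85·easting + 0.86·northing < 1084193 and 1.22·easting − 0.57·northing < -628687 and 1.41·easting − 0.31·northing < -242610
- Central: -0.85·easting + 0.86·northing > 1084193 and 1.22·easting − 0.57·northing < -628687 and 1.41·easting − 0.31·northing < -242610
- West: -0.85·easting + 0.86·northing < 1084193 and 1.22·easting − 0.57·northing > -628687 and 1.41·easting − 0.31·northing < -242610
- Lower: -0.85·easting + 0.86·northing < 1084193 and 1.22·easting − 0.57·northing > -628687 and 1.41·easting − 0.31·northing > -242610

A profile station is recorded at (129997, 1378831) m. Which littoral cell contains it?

West

-0.85·129997 + 0.86·1378831 = 1075297.210, which is < 1084193
1.22·129997 − 0.57·1378831 = -627337.330, which is > -628687
1.41·129997 − 0.31·1378831 = -244141.840, which is < -242610
This sign pattern matches West.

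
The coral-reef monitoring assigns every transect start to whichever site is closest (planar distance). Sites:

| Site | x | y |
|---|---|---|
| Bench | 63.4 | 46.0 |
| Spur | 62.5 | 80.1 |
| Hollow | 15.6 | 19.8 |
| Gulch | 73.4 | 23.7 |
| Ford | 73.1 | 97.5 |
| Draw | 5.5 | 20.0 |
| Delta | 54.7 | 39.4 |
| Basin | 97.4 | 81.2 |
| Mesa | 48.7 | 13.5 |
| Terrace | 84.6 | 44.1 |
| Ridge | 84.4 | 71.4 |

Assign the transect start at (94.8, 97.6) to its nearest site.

Squared distances to each site:
Bench: 3648.520; Spur: 1349.540; Hollow: 12325.480; Gulch: 5919.170; Ford: 470.900; Draw: 13996.250; Delta: 4995.250; Basin: 275.720; Mesa: 9198.020; Terrace: 2966.290; Ridge: 794.600.
Minimum at Basin.

Basin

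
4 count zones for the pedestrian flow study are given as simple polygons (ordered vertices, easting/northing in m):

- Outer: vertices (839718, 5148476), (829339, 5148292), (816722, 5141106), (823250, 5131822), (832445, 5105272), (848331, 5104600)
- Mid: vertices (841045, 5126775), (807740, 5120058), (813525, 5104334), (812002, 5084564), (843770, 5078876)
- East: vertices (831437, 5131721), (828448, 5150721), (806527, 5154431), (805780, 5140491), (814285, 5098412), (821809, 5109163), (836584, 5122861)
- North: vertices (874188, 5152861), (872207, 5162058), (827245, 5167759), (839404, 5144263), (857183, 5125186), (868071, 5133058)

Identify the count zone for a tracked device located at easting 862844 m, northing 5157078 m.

Cast a ray rightward from (862844, 5157078). For each polygon, the edges (by vertex number in listed order) whose endpoints lie on opposite sides of northing = 5157078, where each meets that height, and whether that is right or left of the point:
Outer: no edge straddles that height → 0 crossings.
Mid: no edge straddles that height → 0 crossings.
East: no edge straddles that height → 0 crossings.
North: 1–2 at easting≈873279.7 (right), 3–4 at easting≈832772.3 (left) → 1 crossing.
Only North has an odd count, so the point is inside North.

North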